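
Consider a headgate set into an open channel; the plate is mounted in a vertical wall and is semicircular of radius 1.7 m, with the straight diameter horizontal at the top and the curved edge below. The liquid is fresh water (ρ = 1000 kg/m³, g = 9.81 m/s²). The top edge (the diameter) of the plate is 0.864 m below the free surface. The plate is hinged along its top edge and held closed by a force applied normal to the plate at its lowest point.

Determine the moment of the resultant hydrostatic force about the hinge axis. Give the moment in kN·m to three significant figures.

γ = ρg = 1000 × 9.81 = 9810 N/m³ = 9.81 kN/m³.
The centroid of a semicircle lies 4r/(3π) = 0.721502 m from the diameter, here below the top edge, so the centroid depth is h_c = 0.864 + 0.721502 = 1.5855 m.
A = πr²/2 = π × 1.7²/2 = 4.5396 m².
Resultant F = γ·h_c·A = 9.81 × 1.5855 × 4.5396 = 70.6078 kN.
I_c = (π/8 − 8/(9π))·r⁴ = 0.109757 × 1.7⁴ = 0.916701 m⁴.
Centre of pressure: y_p = y_c + I_c/(y_c·A) = 1.5855 + 0.916701/(1.5855 × 4.5396) = 1.5855 + 0.127363 = 1.71286 m along the plane.
The resultant acts 0.721502 + 0.127363 = 0.848865 m (along the plate) below the hinge at the top edge, so the moment about the hinge is M = F × 0.848865 = 70.6078 × 0.848865 = 59.9365 kN·m.

M ≈ 59.9 kN·m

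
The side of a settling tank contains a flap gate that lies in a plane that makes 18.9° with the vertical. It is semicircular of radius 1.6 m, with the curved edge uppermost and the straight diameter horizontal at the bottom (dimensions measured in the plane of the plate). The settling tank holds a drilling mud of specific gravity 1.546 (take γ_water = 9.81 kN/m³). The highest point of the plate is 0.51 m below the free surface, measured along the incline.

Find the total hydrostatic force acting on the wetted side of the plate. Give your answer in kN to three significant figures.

F ≈ 82.6 kN

γ = 1.546 × 9.81 = 15.16626 kN/m³.
The plate makes 18.9° with the vertical, i.e. θ = 90° − 18.9° = 71.1° to the horizontal. Measuring y along the incline from the free-surface line, vertical depth h = y·sinθ with sinθ = 0.946085.
The centroid lies 4r/(3π) = 0.679061 m above the diameter, so r − 4r/(3π) = 1.6 − 0.679061 = 0.920939 m below the topmost point, so y_c = 0.51 + 0.920939 = 1.43094 m and h_c = 1.43094 × 0.946085 = 1.35379 m.
A = πr²/2 = π × 1.6²/2 = 4.02124 m².
Resultant F = γ·h_c·A = 15.16626 × 1.35379 × 4.02124 = 82.5638 kN.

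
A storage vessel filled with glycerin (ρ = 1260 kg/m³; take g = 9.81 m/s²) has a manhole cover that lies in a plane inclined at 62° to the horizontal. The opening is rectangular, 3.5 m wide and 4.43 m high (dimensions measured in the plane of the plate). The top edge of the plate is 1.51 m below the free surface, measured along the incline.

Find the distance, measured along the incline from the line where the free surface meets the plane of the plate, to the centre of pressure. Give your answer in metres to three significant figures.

y_p = 4.16 m

γ = ρg = 1260 × 9.81 / 1000 = 12.3606 kN/m³.
Let θ = 62° be the plate's angle to the horizontal; measure y along the incline from where the plane meets the free surface. Vertical depth h = y·sinθ with sinθ = 0.882948.
The centroid lies 4.43/2 = 2.215 m below the top edge, so y_c = 1.51 + 2.215 = 3.725 m and h_c = 3.725 × 0.882948 = 3.28898 m.
A = 3.5 × 4.43 = 15.505 m².
Resultant F = γ·h_c·A = 12.3606 × 3.28898 × 15.505 = 630.337 kN.
I_c = b·h³/12 = 3.5 × 4.43³/12 = 25.357 m⁴.
Centre of pressure: y_p = y_c + I_c/(y_c·A) = 3.725 + 25.357/(3.725 × 15.505) = 3.725 + 0.439036 = 4.16404 m along the plane.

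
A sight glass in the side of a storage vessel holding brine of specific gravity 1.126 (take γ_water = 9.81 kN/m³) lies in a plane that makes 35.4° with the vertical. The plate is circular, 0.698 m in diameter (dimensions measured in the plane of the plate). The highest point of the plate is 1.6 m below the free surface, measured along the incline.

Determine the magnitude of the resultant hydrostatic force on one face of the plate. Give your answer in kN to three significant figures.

γ = 1.126 × 9.81 = 11.04606 kN/m³.
The plate makes 35.4° with the vertical, i.e. θ = 90° − 35.4° = 54.6° to the horizontal. Measuring y along the incline from the free-surface line, vertical depth h = y·sinθ with sinθ = 0.815128.
The centroid is at the centre, 0.349 m below the top of the plate, so y_c = 1.6 + 0.349 = 1.949 m and h_c = 1.949 × 0.815128 = 1.58868 m.
A = π(0.349)² = 0.382649 m².
Resultant F = γ·h_c·A = 11.04606 × 1.58868 × 0.382649 = 6.71498 kN.

F ≈ 6.71 kN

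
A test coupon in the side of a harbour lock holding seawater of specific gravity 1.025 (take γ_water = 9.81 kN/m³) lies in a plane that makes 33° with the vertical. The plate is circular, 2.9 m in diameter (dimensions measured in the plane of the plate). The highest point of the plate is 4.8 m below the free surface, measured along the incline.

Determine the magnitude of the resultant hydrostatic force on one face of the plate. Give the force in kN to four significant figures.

F ≈ 348.1 kN

γ = 1.025 × 9.81 = 10.05525 kN/m³.
The plate makes 33° with the vertical, i.e. θ = 90° − 33° = 57° to the horizontal. Measuring y along the incline from the free-surface line, vertical depth h = y·sinθ with sinθ = 0.838671.
The centroid is at the centre, 1.45 m below the top of the plate, so y_c = 4.8 + 1.45 = 6.25 m and h_c = 6.25 × 0.838671 = 5.24169 m.
A = π(1.45)² = 6.6052 m².
Resultant F = γ·h_c·A = 10.05525 × 5.24169 × 6.6052 = 348.137 kN.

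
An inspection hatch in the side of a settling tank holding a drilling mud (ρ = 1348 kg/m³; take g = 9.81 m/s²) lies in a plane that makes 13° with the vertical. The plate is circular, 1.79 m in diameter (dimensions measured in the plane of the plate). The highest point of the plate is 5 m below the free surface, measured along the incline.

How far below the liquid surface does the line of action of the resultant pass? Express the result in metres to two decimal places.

h_p = 5.78 m

γ = ρg = 1348 × 9.81 / 1000 = 13.22388 kN/m³.
The plate makes 13° with the vertical, i.e. θ = 90° − 13° = 77° to the horizontal. Measuring y along the incline from the free-surface line, vertical depth h = y·sinθ with sinθ = 0.974370.
The centroid is at the centre, 0.895 m below the top of the plate, so y_c = 5 + 0.895 = 5.895 m and h_c = 5.895 × 0.974370 = 5.74391 m.
A = π(0.895)² = 2.51649 m².
Resultant F = γ·h_c·A = 13.22388 × 5.74391 × 2.51649 = 191.144 kN.
I_c = πr⁴/4 = π × 0.895⁴/4 = 0.503944 m⁴.
Centre of pressure: y_p = y_c + I_c/(y_c·A) = 5.895 + 0.503944/(5.895 × 2.51649) = 5.895 + 0.0339706 = 5.92897 m along the plane.
Vertically, h_p = y_p·sinθ = 5.92897 × 0.974370 = 5.77701 m.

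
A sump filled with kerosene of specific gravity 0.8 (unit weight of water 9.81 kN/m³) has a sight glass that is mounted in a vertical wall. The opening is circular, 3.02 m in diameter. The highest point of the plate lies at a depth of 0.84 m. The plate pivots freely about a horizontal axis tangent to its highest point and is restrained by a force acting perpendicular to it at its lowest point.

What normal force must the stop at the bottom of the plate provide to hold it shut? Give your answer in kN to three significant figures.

P ≈ 76.7 kN

γ = 0.8 × 9.81 = 7.848 kN/m³.
The centroid is at the centre, 1.51 m below the top of the plate, so the centroid depth is h_c = 0.84 + 1.51 = 2.35 m.
A = π(1.51)² = 7.16315 m².
Resultant F = γ·h_c·A = 7.848 × 2.35 × 7.16315 = 132.109 kN.
I_c = πr⁴/4 = π × 1.51⁴/4 = 4.08317 m⁴.
Centre of pressure: y_p = y_c + I_c/(y_c·A) = 2.35 + 4.08317/(2.35 × 7.16315) = 2.35 + 0.242564 = 2.59256 m along the plane.
The resultant acts 1.51 + 0.242564 = 1.75256 m (along the plate) below the hinge at the top edge, so the moment about the hinge is M = F × 1.75256 = 132.109 × 1.75256 = 231.529 kN·m.
A normal force at the bottom, 3.02 m from the hinge, must supply this moment: P = 231.529/3.02 = 76.6652 kN.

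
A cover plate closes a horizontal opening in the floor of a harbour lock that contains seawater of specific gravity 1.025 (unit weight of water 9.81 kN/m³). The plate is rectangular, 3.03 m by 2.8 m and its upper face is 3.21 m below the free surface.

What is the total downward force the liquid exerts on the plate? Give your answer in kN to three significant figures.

F ≈ 274 kN

γ = 1.025 × 9.81 = 10.05525 kN/m³.
The plate is horizontal, so pressure is uniform at p = γ·h = 10.05525 × 3.21 = 32.2774 kN/m².
A = 3.03 × 2.8 = 8.484 m².
F = p·A = 32.2774 × 8.484 = 273.841 kN.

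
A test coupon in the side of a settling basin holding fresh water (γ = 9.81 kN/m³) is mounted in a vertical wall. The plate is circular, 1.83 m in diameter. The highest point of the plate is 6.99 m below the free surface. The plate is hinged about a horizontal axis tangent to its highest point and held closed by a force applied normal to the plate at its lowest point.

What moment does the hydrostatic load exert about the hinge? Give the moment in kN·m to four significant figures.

γ = 9.81 kN/m³.
The centroid is at the centre, 0.915 m below the top of the plate, so the centroid depth is h_c = 6.99 + 0.915 = 7.905 m.
A = π(0.915)² = 2.63022 m².
Resultant F = γ·h_c·A = 9.81 × 7.905 × 2.63022 = 203.968 kN.
I_c = πr⁴/4 = π × 0.915⁴/4 = 0.550521 m⁴.
Centre of pressure: y_p = y_c + I_c/(y_c·A) = 7.905 + 0.550521/(7.905 × 2.63022) = 7.905 + 0.0264777 = 7.93148 m along the plane.
The resultant acts 0.915 + 0.0264777 = 0.941478 m (along the plate) below the hinge at the top edge, so the moment about the hinge is M = F × 0.941478 = 203.968 × 0.941478 = 192.031 kN·m.

M ≈ 192.0 kN·m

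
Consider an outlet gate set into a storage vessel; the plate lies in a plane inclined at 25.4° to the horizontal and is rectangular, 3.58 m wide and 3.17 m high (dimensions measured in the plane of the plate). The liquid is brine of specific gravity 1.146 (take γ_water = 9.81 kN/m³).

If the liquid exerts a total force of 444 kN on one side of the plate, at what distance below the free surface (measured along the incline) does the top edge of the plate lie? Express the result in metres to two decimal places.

y_top ≈ 6.53 m

γ = 1.146 × 9.81 = 11.24226 kN/m³.
A = 3.58 × 3.17 = 11.3486 m².
From F = γ·h_c·A, the centroid depth is h_c = 444/(11.24226 × 11.3486) = 3.48006 m.
Let θ = 25.4° be the plate's angle to the horizontal; measure y along the incline from where the plane meets the free surface. Vertical depth h = y·sinθ with sinθ = 0.428935.
Along the incline, y_c = h_c/sinθ = 3.48006/0.428935 = 8.11326 m.
The centroid lies 3.17/2 = 1.585 m below the top edge, so the top edge sits at y_top = 8.11326 − 1.585 = 6.52826 m along the incline.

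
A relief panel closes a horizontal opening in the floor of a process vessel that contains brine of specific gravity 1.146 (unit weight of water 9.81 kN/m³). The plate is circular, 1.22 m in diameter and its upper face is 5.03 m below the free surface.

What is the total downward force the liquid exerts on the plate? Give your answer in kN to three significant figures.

γ = 1.146 × 9.81 = 11.24226 kN/m³.
The plate is horizontal, so pressure is uniform at p = γ·h = 11.24226 × 5.03 = 56.5486 kN/m².
A = π(0.61)² = 1.16899 m².
F = p·A = 56.5486 × 1.16899 = 66.1047 kN.

F ≈ 66.1 kN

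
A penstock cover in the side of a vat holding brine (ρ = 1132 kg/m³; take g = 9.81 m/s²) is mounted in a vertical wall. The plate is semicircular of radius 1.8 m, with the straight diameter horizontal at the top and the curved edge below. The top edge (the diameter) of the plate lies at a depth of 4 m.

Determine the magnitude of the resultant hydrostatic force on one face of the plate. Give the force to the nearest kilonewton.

γ = ρg = 1132 × 9.81 / 1000 = 11.10492 kN/m³.
The centroid of a semicircle lies 4r/(3π) = 0.763944 m from the diameter, here below the top edge, so the centroid depth is h_c = 4 + 0.763944 = 4.76394 m.
A = πr²/2 = π × 1.8²/2 = 5.08938 m².
Resultant F = γ·h_c·A = 11.10492 × 4.76394 × 5.08938 = 269.244 kN.

F ≈ 269 kN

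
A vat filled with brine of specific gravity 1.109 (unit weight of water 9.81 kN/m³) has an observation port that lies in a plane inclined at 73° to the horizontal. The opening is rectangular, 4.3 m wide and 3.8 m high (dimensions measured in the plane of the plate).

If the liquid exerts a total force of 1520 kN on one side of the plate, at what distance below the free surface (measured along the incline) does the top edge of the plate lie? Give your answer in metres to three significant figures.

γ = 1.109 × 9.81 = 10.87929 kN/m³.
A = 4.3 × 3.8 = 16.34 m².
From F = γ·h_c·A, the centroid depth is h_c = 1520/(10.87929 × 16.34) = 8.55049 m.
Let θ = 73° be the plate's angle to the horizontal; measure y along the incline from where the plane meets the free surface. Vertical depth h = y·sinθ with sinθ = 0.956305.
Along the incline, y_c = h_c/sinθ = 8.55049/0.956305 = 8.94117 m.
The centroid lies 3.8/2 = 1.9 m below the top edge, so the top edge sits at y_top = 8.94117 − 1.9 = 7.04117 m along the incline.

y_top ≈ 7.04 m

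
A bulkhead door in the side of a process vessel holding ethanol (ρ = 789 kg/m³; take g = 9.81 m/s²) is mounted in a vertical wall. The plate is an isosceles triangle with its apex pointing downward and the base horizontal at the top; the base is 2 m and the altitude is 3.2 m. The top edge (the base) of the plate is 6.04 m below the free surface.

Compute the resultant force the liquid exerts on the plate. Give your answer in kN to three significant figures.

F ≈ 176 kN

γ = ρg = 789 × 9.81 / 1000 = 7.74009 kN/m³.
With the apex down, the centroid sits h/3 = 3.2/3 = 1.06667 m below the base (the top edge), so the centroid depth is h_c = 6.04 + 1.06667 = 7.10667 m.
A = ½ × 2 × 3.2 = 3.2 m².
Resultant F = γ·h_c·A = 7.74009 × 7.10667 × 3.2 = 176.02 kN.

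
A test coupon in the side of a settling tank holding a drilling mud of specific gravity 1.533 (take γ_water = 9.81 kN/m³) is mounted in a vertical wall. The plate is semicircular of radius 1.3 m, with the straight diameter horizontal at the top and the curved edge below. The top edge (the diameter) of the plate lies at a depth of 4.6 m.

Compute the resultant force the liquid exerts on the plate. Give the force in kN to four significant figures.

F ≈ 205.7 kN

γ = 1.533 × 9.81 = 15.03873 kN/m³.
The centroid of a semicircle lies 4r/(3π) = 0.551737 m from the diameter, here below the top edge, so the centroid depth is h_c = 4.6 + 0.551737 = 5.15174 m.
A = πr²/2 = π × 1.3²/2 = 2.65465 m².
Resultant F = γ·h_c·A = 15.03873 × 5.15174 × 2.65465 = 205.671 kN.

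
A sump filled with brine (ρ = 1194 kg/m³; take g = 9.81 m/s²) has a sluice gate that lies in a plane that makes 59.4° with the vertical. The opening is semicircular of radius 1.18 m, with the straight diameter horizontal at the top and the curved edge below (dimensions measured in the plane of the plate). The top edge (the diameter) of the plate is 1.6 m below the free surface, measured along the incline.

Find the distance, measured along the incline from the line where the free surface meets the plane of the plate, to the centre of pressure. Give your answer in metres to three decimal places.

y_p = 2.147 m

γ = ρg = 1194 × 9.81 / 1000 = 11.71314 kN/m³.
The plate makes 59.4° with the vertical, i.e. θ = 90° − 59.4° = 30.6° to the horizontal. Measuring y along the incline from the free-surface line, vertical depth h = y·sinθ with sinθ = 0.509041.
The centroid of a semicircle lies 4r/(3π) = 0.500808 m from the diameter, here below the top edge, so y_c = 1.6 + 0.500808 = 2.10081 m and h_c = 2.10081 × 0.509041 = 1.0694 m.
A = πr²/2 = π × 1.18²/2 = 2.18718 m².
Resultant F = γ·h_c·A = 11.71314 × 1.0694 × 2.18718 = 27.3967 kN.
I_c = (π/8 − 8/(9π))·r⁴ = 0.109757 × 1.18⁴ = 0.212794 m⁴.
Centre of pressure: y_p = y_c + I_c/(y_c·A) = 2.10081 + 0.212794/(2.10081 × 2.18718) = 2.10081 + 0.0463114 = 2.14712 m along the plane.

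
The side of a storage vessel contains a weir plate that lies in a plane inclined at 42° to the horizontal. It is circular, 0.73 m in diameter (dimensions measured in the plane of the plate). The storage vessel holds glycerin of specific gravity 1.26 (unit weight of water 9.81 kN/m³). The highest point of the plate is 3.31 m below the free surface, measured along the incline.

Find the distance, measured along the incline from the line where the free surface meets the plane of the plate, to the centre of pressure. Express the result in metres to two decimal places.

γ = 1.26 × 9.81 = 12.3606 kN/m³.
Let θ = 42° be the plate's angle to the horizontal; measure y along the incline from where the plane meets the free surface. Vertical depth h = y·sinθ with sinθ = 0.669131.
The centroid is at the centre, 0.365 m below the top of the plate, so y_c = 3.31 + 0.365 = 3.675 m and h_c = 3.675 × 0.669131 = 2.45906 m.
A = π(0.365)² = 0.418539 m².
Resultant F = γ·h_c·A = 12.3606 × 2.45906 × 0.418539 = 12.7217 kN.
I_c = πr⁴/4 = π × 0.365⁴/4 = 0.01394 m⁴.
Centre of pressure: y_p = y_c + I_c/(y_c·A) = 3.675 + 0.01394/(3.675 × 0.418539) = 3.675 + 0.00906295 = 3.68406 m along the plane.

y_p = 3.68 m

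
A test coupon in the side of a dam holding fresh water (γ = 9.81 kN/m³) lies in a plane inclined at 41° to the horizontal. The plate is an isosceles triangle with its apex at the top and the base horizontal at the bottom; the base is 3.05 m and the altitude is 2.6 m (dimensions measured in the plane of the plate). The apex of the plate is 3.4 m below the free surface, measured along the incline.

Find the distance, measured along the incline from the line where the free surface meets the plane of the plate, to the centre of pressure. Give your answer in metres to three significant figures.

γ = 9.81 kN/m³.
Let θ = 41° be the plate's angle to the horizontal; measure y along the incline from where the plane meets the free surface. Vertical depth h = y·sinθ with sinθ = 0.656059.
With the apex up, the centroid sits 2h/3 = 2 × 2.6/3 = 1.73333 m below the apex, so y_c = 3.4 + 1.73333 = 5.13333 m and h_c = 5.13333 × 0.656059 = 3.36777 m.
A = ½ × 3.05 × 2.6 = 3.965 m².
Resultant F = γ·h_c·A = 9.81 × 3.36777 × 3.965 = 130.995 kN.
I_c = b·h³/36 = 3.05 × 2.6³/36 = 1.48908 m⁴.
Centre of pressure: y_p = y_c + I_c/(y_c·A) = 5.13333 + 1.48908/(5.13333 × 3.965) = 5.13333 + 0.0731603 = 5.20649 m along the plane.

y_p = 5.21 m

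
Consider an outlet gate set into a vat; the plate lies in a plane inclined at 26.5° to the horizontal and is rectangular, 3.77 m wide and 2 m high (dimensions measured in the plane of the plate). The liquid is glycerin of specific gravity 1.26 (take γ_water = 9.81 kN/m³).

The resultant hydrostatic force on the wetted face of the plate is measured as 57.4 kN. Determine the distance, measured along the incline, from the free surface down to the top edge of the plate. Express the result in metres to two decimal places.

γ = 1.26 × 9.81 = 12.3606 kN/m³.
A = 3.77 × 2 = 7.54 m².
From F = γ·h_c·A, the centroid depth is h_c = 57.4/(12.3606 × 7.54) = 0.615887 m.
Let θ = 26.5° be the plate's angle to the horizontal; measure y along the incline from where the plane meets the free surface. Vertical depth h = y·sinθ with sinθ = 0.446198.
Along the incline, y_c = h_c/sinθ = 0.615887/0.446198 = 1.3803 m.
The centroid lies 2/2 = 1 m below the top edge, so the top edge sits at y_top = 1.3803 − 1 = 0.3803 m along the incline.

y_top ≈ 0.38 m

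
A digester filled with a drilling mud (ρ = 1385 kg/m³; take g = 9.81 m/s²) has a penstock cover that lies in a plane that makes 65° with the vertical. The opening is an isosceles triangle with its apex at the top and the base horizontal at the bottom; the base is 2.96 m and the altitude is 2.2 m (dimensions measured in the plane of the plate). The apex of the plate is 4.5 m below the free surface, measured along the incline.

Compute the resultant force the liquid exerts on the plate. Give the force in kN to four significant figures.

γ = ρg = 1385 × 9.81 / 1000 = 13.58685 kN/m³.
The plate makes 65° with the vertical, i.e. θ = 90° − 65° = 25° to the horizontal. Measuring y along the incline from the free-surface line, vertical depth h = y·sinθ with sinθ = 0.422618.
With the apex up, the centroid sits 2h/3 = 2 × 2.2/3 = 1.46667 m below the apex, so y_c = 4.5 + 1.46667 = 5.96667 m and h_c = 5.96667 × 0.422618 = 2.52162 m.
A = ½ × 2.96 × 2.2 = 3.256 m².
Resultant F = γ·h_c·A = 13.58685 × 2.52162 × 3.256 = 111.553 kN.

F ≈ 111.6 kN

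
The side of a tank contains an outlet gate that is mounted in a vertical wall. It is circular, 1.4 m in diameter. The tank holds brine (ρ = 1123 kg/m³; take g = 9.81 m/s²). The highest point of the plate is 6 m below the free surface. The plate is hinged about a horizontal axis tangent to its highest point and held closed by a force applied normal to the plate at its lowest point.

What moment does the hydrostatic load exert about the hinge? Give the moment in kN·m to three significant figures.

γ = ρg = 1123 × 9.81 / 1000 = 11.01663 kN/m³.
The centroid is at the centre, 0.7 m below the top of the plate, so the centroid depth is h_c = 6 + 0.7 = 6.7 m.
A = π(0.7)² = 1.53938 m².
Resultant F = γ·h_c·A = 11.01663 × 6.7 × 1.53938 = 113.624 kN.
I_c = πr⁴/4 = π × 0.7⁴/4 = 0.188574 m⁴.
Centre of pressure: y_p = y_c + I_c/(y_c·A) = 6.7 + 0.188574/(6.7 × 1.53938) = 6.7 + 0.0182836 = 6.71828 m along the plane.
The resultant acts 0.7 + 0.0182836 = 0.718284 m (along the plate) below the hinge at the top edge, so the moment about the hinge is M = F × 0.718284 = 113.624 × 0.718284 = 81.6143 kN·m.

M ≈ 81.6 kN·m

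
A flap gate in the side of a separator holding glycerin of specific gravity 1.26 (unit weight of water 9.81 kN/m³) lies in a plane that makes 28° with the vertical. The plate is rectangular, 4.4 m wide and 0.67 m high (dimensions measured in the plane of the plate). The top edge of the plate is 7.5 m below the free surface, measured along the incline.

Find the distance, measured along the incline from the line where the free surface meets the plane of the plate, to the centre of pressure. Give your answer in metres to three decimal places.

γ = 1.26 × 9.81 = 12.3606 kN/m³.
The plate makes 28° with the vertical, i.e. θ = 90° − 28° = 62° to the horizontal. Measuring y along the incline from the free-surface line, vertical depth h = y·sinθ with sinθ = 0.882948.
The centroid lies 0.67/2 = 0.335 m below the top edge, so y_c = 7.5 + 0.335 = 7.835 m and h_c = 7.835 × 0.882948 = 6.9179 m.
A = 4.4 × 0.67 = 2.948 m².
Resultant F = γ·h_c·A = 12.3606 × 6.9179 × 2.948 = 252.082 kN.
I_c = b·h³/12 = 4.4 × 0.67³/12 = 0.11028 m⁴.
Centre of pressure: y_p = y_c + I_c/(y_c·A) = 7.835 + 0.11028/(7.835 × 2.948) = 7.835 + 0.00477453 = 7.83977 m along the plane.

y_p = 7.840 m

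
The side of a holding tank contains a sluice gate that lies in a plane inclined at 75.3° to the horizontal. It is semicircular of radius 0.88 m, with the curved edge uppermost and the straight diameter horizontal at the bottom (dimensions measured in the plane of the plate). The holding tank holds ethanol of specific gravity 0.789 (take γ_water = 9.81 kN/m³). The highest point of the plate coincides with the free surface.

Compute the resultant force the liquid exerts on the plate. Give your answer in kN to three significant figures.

F ≈ 4.61 kN

γ = 0.789 × 9.81 = 7.74009 kN/m³.
Let θ = 75.3° be the plate's angle to the horizontal; measure y along the incline from where the plane meets the free surface. Vertical depth h = y·sinθ with sinθ = 0.967268.
The centroid lies 4r/(3π) = 0.373484 m above the diameter, so r − 4r/(3π) = 0.88 − 0.373484 = 0.506516 m below the topmost point, so y_c = 0.506516 m and h_c = 0.506516 × 0.967268 = 0.489937 m.
A = πr²/2 = π × 0.88²/2 = 1.21642 m².
Resultant F = γ·h_c·A = 7.74009 × 0.489937 × 1.21642 = 4.61285 kN.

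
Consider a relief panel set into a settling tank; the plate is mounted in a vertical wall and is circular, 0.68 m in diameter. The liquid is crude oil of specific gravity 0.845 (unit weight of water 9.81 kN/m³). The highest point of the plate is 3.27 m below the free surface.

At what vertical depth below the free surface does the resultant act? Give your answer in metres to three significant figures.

γ = 0.845 × 9.81 = 8.28945 kN/m³.
The centroid is at the centre, 0.34 m below the top of the plate, so the centroid depth is h_c = 3.27 + 0.34 = 3.61 m.
A = π(0.34)² = 0.363168 m².
Resultant F = γ·h_c·A = 8.28945 × 3.61 × 0.363168 = 10.8678 kN.
I_c = πr⁴/4 = π × 0.34⁴/4 = 0.0104956 m⁴.
Centre of pressure: y_p = y_c + I_c/(y_c·A) = 3.61 + 0.0104956/(3.61 × 0.363168) = 3.61 + 0.00800557 = 3.61801 m along the plane.

h_p = 3.62 m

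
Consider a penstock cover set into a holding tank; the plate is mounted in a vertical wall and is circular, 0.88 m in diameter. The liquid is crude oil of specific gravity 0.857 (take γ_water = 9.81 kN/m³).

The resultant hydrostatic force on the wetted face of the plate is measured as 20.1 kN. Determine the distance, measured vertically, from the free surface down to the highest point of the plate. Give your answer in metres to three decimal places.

d_top ≈ 3.491 m

γ = 0.857 × 9.81 = 8.40717 kN/m³.
A = π(0.44)² = 0.608212 m².
From F = γ·h_c·A, the centroid depth is h_c = 20.1/(8.40717 × 0.608212) = 3.93089 m.
The centroid is at the centre, 0.44 m below the top of the plate, so the highest point sits at h_top = 3.93089 − 0.44 = 3.49089 m below the surface.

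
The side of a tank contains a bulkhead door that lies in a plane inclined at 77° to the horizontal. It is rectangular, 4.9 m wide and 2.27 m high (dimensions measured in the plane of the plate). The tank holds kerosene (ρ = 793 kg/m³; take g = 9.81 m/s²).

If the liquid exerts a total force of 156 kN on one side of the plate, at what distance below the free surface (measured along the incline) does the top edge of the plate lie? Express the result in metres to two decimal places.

γ = ρg = 793 × 9.81 / 1000 = 7.77933 kN/m³.
A = 4.9 × 2.27 = 11.123 m².
From F = γ·h_c·A, the centroid depth is h_c = 156/(7.77933 × 11.123) = 1.80285 m.
Let θ = 77° be the plate's angle to the horizontal; measure y along the incline from where the plane meets the free surface. Vertical depth h = y·sinθ with sinθ = 0.974370.
Along the incline, y_c = h_c/sinθ = 1.80285/0.974370 = 1.85027 m.
The centroid lies 2.27/2 = 1.135 m below the top edge, so the top edge sits at y_top = 1.85027 − 1.135 = 0.71527 m along the incline.

y_top ≈ 0.72 m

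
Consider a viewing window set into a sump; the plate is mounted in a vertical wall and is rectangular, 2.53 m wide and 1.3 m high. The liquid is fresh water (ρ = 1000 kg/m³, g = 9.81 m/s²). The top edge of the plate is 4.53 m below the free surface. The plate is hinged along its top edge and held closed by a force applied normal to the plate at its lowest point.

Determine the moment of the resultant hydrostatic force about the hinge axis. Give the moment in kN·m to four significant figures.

M ≈ 113.2 kN·m

γ = ρg = 1000 × 9.81 = 9810 N/m³ = 9.81 kN/m³.
The centroid lies 1.3/2 = 0.65 m below the top edge, so the centroid depth is h_c = 4.53 + 0.65 = 5.18 m.
A = 2.53 × 1.3 = 3.289 m².
Resultant F = γ·h_c·A = 9.81 × 5.18 × 3.289 = 167.133 kN.
I_c = b·h³/12 = 2.53 × 1.3³/12 = 0.463201 m⁴.
Centre of pressure: y_p = y_c + I_c/(y_c·A) = 5.18 + 0.463201/(5.18 × 3.289) = 5.18 + 0.0271879 = 5.20719 m along the plane.
The resultant acts 0.65 + 0.0271879 = 0.677188 m (along the plate) below the hinge at the top edge, so the moment about the hinge is M = F × 0.677188 = 167.133 × 0.677188 = 113.18 kN·m.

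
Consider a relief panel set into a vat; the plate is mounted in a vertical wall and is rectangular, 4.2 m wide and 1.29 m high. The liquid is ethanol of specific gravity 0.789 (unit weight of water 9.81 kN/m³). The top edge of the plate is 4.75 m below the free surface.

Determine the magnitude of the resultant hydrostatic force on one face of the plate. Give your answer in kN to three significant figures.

γ = 0.789 × 9.81 = 7.74009 kN/m³.
The centroid lies 1.29/2 = 0.645 m below the top edge, so the centroid depth is h_c = 4.75 + 0.645 = 5.395 m.
A = 4.2 × 1.29 = 5.418 m².
Resultant F = γ·h_c·A = 7.74009 × 5.395 × 5.418 = 226.244 kN.

F ≈ 226 kN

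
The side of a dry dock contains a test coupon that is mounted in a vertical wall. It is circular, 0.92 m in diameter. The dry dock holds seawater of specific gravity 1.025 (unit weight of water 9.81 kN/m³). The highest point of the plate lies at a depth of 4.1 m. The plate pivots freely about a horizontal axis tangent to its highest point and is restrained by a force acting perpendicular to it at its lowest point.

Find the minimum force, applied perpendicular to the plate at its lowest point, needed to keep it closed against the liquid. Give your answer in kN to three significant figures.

γ = 1.025 × 9.81 = 10.05525 kN/m³.
The centroid is at the centre, 0.46 m below the top of the plate, so the centroid depth is h_c = 4.1 + 0.46 = 4.56 m.
A = π(0.46)² = 0.664761 m².
Resultant F = γ·h_c·A = 10.05525 × 4.56 × 0.664761 = 30.4806 kN.
I_c = πr⁴/4 = π × 0.46⁴/4 = 0.0351659 m⁴.
Centre of pressure: y_p = y_c + I_c/(y_c·A) = 4.56 + 0.0351659/(4.56 × 0.664761) = 4.56 + 0.0116009 = 4.5716 m along the plane.
The resultant acts 0.46 + 0.0116009 = 0.471601 m (along the plate) below the hinge at the top edge, so the moment about the hinge is M = F × 0.471601 = 30.4806 × 0.471601 = 14.3747 kN·m.
A normal force at the bottom, 0.92 m from the hinge, must supply this moment: P = 14.3747/0.92 = 15.6247 kN.

P ≈ 15.6 kN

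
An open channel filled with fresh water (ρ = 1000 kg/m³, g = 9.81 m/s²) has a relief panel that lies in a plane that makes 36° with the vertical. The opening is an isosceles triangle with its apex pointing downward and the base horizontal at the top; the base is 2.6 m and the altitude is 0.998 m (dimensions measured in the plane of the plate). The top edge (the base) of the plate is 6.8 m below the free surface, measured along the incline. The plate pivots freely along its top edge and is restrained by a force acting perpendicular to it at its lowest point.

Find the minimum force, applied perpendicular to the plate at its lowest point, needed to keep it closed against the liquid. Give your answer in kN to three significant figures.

γ = ρg = 1000 × 9.81 = 9810 N/m³ = 9.81 kN/m³.
The plate makes 36° with the vertical, i.e. θ = 90° − 36° = 54° to the horizontal. Measuring y along the incline from the free-surface line, vertical depth h = y·sinθ with sinθ = 0.809017.
With the apex down, the centroid sits h/3 = 0.998/3 = 0.332667 m below the base (the top edge), so y_c = 6.8 + 0.332667 = 7.13267 m and h_c = 7.13267 × 0.809017 = 5.77045 m.
A = ½ × 2.6 × 0.998 = 1.2974 m².
Resultant F = γ·h_c·A = 9.81 × 5.77045 × 1.2974 = 73.4434 kN.
I_c = b·h³/36 = 2.6 × 0.998³/36 = 0.0717898 m⁴.
Centre of pressure: y_p = y_c + I_c/(y_c·A) = 7.13267 + 0.0717898/(7.13267 × 1.2974) = 7.13267 + 0.00775777 = 7.14043 m along the plane.
The resultant acts 0.332667 + 0.00775777 = 0.340425 m (along the plate) below the hinge at the top edge, so the moment about the hinge is M = F × 0.340425 = 73.4434 × 0.340425 = 25.002 kN·m.
A normal force at the bottom, 0.998 m from the hinge, must supply this moment: P = 25.002/0.998 = 25.0521 kN.

P ≈ 25.1 kN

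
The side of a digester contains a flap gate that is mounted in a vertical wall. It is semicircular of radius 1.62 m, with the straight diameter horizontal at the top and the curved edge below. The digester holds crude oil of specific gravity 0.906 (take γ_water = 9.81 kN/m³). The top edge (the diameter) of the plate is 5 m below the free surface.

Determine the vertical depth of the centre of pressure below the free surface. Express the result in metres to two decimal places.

h_p = 5.72 m

γ = 0.906 × 9.81 = 8.88786 kN/m³.
The centroid of a semicircle lies 4r/(3π) = 0.687549 m from the diameter, here below the top edge, so the centroid depth is h_c = 5 + 0.687549 = 5.68755 m.
A = πr²/2 = π × 1.62²/2 = 4.1224 m².
Resultant F = γ·h_c·A = 8.88786 × 5.68755 × 4.1224 = 208.388 kN.
I_c = (π/8 − 8/(9π))·r⁴ = 0.109757 × 1.62⁴ = 0.755949 m⁴.
Centre of pressure: y_p = y_c + I_c/(y_c·A) = 5.68755 + 0.755949/(5.68755 × 4.1224) = 5.68755 + 0.0322416 = 5.71979 m along the plane.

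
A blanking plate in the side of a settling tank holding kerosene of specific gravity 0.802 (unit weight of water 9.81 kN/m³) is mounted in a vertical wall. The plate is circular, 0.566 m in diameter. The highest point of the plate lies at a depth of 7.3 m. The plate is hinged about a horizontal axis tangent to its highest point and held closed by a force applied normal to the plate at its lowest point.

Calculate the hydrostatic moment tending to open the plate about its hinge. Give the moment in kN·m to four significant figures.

γ = 0.802 × 9.81 = 7.86762 kN/m³.
The centroid is at the centre, 0.283 m below the top of the plate, so the centroid depth is h_c = 7.3 + 0.283 = 7.583 m.
A = π(0.283)² = 0.251607 m².
Resultant F = γ·h_c·A = 7.86762 × 7.583 × 0.251607 = 15.0109 kN.
I_c = πr⁴/4 = π × 0.283⁴/4 = 0.00503774 m⁴.
Centre of pressure: y_p = y_c + I_c/(y_c·A) = 7.583 + 0.00503774/(7.583 × 0.251607) = 7.583 + 0.00264041 = 7.58564 m along the plane.
The resultant acts 0.283 + 0.00264041 = 0.28564 m (along the plate) below the hinge at the top edge, so the moment about the hinge is M = F × 0.28564 = 15.0109 × 0.28564 = 4.28771 kN·m.

M ≈ 4.288 kN·m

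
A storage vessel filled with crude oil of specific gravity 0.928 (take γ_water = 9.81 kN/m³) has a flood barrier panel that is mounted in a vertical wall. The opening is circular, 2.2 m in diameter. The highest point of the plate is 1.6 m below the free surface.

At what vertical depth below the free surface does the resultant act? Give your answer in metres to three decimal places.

γ = 0.928 × 9.81 = 9.10368 kN/m³.
The centroid is at the centre, 1.1 m below the top of the plate, so the centroid depth is h_c = 1.6 + 1.1 = 2.7 m.
A = π(1.1)² = 3.80133 m².
Resultant F = γ·h_c·A = 9.10368 × 2.7 × 3.80133 = 93.4364 kN.
I_c = πr⁴/4 = π × 1.1⁴/4 = 1.1499 m⁴.
Centre of pressure: y_p = y_c + I_c/(y_c·A) = 2.7 + 1.1499/(2.7 × 3.80133) = 2.7 + 0.112037 = 2.81204 m along the plane.

h_p = 2.812 m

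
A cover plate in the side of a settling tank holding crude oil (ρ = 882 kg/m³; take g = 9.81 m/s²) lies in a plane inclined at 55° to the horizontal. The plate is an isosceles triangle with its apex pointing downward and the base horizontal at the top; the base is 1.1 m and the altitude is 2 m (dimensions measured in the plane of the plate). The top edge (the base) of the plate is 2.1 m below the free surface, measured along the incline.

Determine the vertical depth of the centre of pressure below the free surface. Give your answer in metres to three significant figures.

h_p = 2.33 m

γ = ρg = 882 × 9.81 / 1000 = 8.65242 kN/m³.
Let θ = 55° be the plate's angle to the horizontal; measure y along the incline from where the plane meets the free surface. Vertical depth h = y·sinθ with sinθ = 0.819152.
With the apex down, the centroid sits h/3 = 2/3 = 0.666667 m below the base (the top edge), so y_c = 2.1 + 0.666667 = 2.76667 m and h_c = 2.76667 × 0.819152 = 2.26632 m.
A = ½ × 1.1 × 2 = 1.1 m².
Resultant F = γ·h_c·A = 8.65242 × 2.26632 × 1.1 = 21.5701 kN.
I_c = b·h³/36 = 1.1 × 2³/36 = 0.244444 m⁴.
Centre of pressure: y_p = y_c + I_c/(y_c·A) = 2.76667 + 0.244444/(2.76667 × 1.1) = 2.76667 + 0.080321 = 2.84699 m along the plane.
Vertically, h_p = y_p·sinθ = 2.84699 × 0.819152 = 2.33212 m.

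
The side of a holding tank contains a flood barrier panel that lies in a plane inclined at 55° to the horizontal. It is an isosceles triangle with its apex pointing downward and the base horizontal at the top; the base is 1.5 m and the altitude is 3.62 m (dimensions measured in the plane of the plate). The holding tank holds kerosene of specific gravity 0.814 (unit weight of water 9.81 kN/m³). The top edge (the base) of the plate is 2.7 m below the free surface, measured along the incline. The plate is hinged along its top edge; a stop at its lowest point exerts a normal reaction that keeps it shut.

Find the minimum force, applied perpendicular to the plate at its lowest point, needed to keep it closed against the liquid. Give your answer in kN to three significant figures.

P ≈ 26.7 kN

γ = 0.814 × 9.81 = 7.98534 kN/m³.
Let θ = 55° be the plate's angle to the horizontal; measure y along the incline from where the plane meets the free surface. Vertical depth h = y·sinθ with sinθ = 0.819152.
With the apex down, the centroid sits h/3 = 3.62/3 = 1.20667 m below the base (the top edge), so y_c = 2.7 + 1.20667 = 3.90667 m and h_c = 3.90667 × 0.819152 = 3.20016 m.
A = ½ × 1.5 × 3.62 = 2.715 m².
Resultant F = γ·h_c·A = 7.98534 × 3.20016 × 2.715 = 69.3801 kN.
I_c = b·h³/36 = 1.5 × 3.62³/36 = 1.97658 m⁴.
Centre of pressure: y_p = y_c + I_c/(y_c·A) = 3.90667 + 1.97658/(3.90667 × 2.715) = 3.90667 + 0.186354 = 4.09302 m along the plane.
The resultant acts 1.20667 + 0.186354 = 1.39302 m (along the plate) below the hinge at the top edge, so the moment about the hinge is M = F × 1.39302 = 69.3801 × 1.39302 = 96.6479 kN·m.
A normal force at the bottom, 3.62 m from the hinge, must supply this moment: P = 96.6479/3.62 = 26.6983 kN.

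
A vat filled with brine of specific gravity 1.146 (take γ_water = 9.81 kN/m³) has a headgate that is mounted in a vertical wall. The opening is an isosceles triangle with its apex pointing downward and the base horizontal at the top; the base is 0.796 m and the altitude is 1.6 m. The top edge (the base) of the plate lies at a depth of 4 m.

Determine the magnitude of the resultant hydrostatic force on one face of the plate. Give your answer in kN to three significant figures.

F ≈ 32.5 kN

γ = 1.146 × 9.81 = 11.24226 kN/m³.
With the apex down, the centroid sits h/3 = 1.6/3 = 0.533333 m below the base (the top edge), so the centroid depth is h_c = 4 + 0.533333 = 4.53333 m.
A = ½ × 0.796 × 1.6 = 0.6368 m².
Resultant F = γ·h_c·A = 11.24226 × 4.53333 × 0.6368 = 32.4544 kN.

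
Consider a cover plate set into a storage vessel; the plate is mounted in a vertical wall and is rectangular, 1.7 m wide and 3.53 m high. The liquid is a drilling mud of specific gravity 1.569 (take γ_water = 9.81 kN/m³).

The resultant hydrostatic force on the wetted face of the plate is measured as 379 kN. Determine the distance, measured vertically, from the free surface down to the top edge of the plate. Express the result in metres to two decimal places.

γ = 1.569 × 9.81 = 15.39189 kN/m³.
A = 1.7 × 3.53 = 6.001 m².
From F = γ·h_c·A, the centroid depth is h_c = 379/(15.39189 × 6.001) = 4.10321 m.
The centroid lies 3.53/2 = 1.765 m below the top edge, so the top edge sits at h_top = 4.10321 − 1.765 = 2.33821 m below the surface.

d_top ≈ 2.34 m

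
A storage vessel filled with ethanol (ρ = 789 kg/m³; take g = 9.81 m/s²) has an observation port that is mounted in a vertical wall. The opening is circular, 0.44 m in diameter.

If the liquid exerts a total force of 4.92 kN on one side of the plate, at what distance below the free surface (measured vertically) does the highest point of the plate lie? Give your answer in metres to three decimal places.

d_top ≈ 3.960 m

γ = ρg = 789 × 9.81 / 1000 = 7.74009 kN/m³.
A = π(0.22)² = 0.152053 m².
From F = γ·h_c·A, the centroid depth is h_c = 4.92/(7.74009 × 0.152053) = 4.18046 m.
The centroid is at the centre, 0.22 m below the top of the plate, so the highest point sits at h_top = 4.18046 − 0.22 = 3.96046 m below the surface.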